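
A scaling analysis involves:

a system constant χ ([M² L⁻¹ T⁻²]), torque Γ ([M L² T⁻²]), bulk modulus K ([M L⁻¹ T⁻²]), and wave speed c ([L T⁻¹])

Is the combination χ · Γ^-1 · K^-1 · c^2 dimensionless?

yes

Sum the exponent of each base dimension across the product:
  M: [χ]_M − [Γ]_M − [K]_M + 2·[c]_M = (2) − (1) − (1) + 2·(0) = 0
  L: [χ]_L − [Γ]_L − [K]_L + 2·[c]_L = (-1) − (2) − (-1) + 2·(1) = 0
  T: [χ]_T − [Γ]_T − [K]_T + 2·[c]_T = (-2) − (-2) − (-2) + 2·(-1) = 0
All base exponents vanish — dimensionless.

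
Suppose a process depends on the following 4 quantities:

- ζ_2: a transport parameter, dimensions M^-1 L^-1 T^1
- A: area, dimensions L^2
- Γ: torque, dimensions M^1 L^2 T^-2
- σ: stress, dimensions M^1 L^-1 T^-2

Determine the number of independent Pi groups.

1

There are 4 variables and 3 base dimensions (M, L, T).
The dimension matrix has rank 3.
Independent dimensionless groups: 4 − 3 = 1.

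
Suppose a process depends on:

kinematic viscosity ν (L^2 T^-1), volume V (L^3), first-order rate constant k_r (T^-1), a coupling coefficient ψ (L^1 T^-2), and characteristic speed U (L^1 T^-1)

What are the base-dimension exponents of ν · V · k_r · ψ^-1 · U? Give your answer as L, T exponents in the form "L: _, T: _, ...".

Collect each base-dimension exponent across the product:
  L: (2) + (3) + (0) − (1) + (1) = 5
  T: (-1) + (0) + (-1) − (-2) + (-1) = -1
So the dimensions are [L⁵ T⁻¹].

L: 5, T: -1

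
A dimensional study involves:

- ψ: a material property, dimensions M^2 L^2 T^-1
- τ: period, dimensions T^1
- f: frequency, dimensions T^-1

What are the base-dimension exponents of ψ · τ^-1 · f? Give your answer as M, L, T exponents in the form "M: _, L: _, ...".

Collect each base-dimension exponent across the product:
  M: (2) − (0) + (0) = 2
  L: (2) − (0) + (0) = 2
  T: (-1) − (1) + (-1) = -3
So the dimensions are [M² L² T⁻³].

M: 2, L: 2, T: -3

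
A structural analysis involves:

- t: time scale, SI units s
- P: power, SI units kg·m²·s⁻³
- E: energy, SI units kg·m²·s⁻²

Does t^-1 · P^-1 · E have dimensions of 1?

yes

Sum the exponent of each base dimension across the product:
  M: −[t]_M − [P]_M + [E]_M = −(0) − (1) + (1) = 0
  L: −[t]_L − [P]_L + [E]_L = −(0) − (2) + (2) = 0
  T: −[t]_T − [P]_T + [E]_T = −(1) − (-3) + (-2) = 0
All base exponents vanish — dimensionless.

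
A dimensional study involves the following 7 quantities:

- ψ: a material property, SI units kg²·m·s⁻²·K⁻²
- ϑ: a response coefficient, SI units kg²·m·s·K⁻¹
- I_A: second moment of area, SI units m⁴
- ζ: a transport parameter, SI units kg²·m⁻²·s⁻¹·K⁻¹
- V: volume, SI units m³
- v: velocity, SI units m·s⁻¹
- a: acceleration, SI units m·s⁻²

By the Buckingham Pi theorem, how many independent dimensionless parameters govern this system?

There are 7 variables and 4 base dimensions (M, L, T, Θ).
The dimension matrix has rank 4.
Independent dimensionless groups: 7 − 4 = 3.

3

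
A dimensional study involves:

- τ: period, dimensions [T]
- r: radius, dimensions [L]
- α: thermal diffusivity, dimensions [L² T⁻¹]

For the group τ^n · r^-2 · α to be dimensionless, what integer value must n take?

1

Balance the T exponent: (1)·n from τ, plus −2·(0) + (-1) = -1 from the rest, must sum to zero.
n − 1 = 0, so n = 1.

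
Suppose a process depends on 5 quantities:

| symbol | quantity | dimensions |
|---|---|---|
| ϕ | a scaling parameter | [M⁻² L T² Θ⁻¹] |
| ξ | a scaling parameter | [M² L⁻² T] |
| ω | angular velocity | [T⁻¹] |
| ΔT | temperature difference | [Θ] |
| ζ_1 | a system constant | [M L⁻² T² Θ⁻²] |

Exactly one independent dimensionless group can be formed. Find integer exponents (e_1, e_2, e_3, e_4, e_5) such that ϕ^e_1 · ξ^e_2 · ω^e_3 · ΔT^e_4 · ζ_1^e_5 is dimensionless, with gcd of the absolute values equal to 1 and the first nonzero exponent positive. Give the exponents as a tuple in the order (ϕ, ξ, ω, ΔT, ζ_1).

(2, 3, 3, -2, -2)

M: e_1·(-2) + e_2·(2) + e_3·(0) + e_4·(0) + e_5·(1) = 0
L: e_1·(1) + e_2·(-2) + e_3·(0) + e_4·(0) + e_5·(-2) = 0
T: e_1·(2) + e_2·(1) + e_3·(-1) + e_4·(0) + e_5·(2) = 0
Θ: e_1·(-1) + e_2·(0) + e_3·(0) + e_4·(1) + e_5·(-2) = 0
Solving this homogeneous linear system for the smallest-integer solution (first nonzero entry positive) gives (2, 3, 3, -2, -2).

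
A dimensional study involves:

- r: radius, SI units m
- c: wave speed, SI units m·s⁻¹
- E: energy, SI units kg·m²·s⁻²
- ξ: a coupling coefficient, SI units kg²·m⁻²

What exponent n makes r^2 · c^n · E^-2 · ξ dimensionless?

4

Balance the L exponent: (1)·n from c, plus 2·(1) − 2·(2) + (-2) = -4 from the rest, must sum to zero.
n − 4 = 0, so n = 4.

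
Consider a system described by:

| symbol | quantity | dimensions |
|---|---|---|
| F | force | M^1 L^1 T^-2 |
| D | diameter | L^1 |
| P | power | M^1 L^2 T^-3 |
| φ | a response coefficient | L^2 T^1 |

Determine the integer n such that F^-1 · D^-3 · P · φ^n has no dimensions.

1

Balance the L exponent: (2)·n from φ, plus −(1) − 3·(1) + (2) = -2 from the rest, must sum to zero.
2n − 2 = 0, so n = 1.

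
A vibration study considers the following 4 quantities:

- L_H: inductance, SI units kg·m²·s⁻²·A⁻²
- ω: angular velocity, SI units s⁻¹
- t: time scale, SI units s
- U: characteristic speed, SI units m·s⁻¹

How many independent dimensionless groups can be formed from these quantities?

There are 4 variables and 4 base dimensions (M, L, T, I).
The dimension matrix has rank 3 (less than 4: the dimension vectors are linearly dependent).
Independent dimensionless groups: 4 − 3 = 1.

1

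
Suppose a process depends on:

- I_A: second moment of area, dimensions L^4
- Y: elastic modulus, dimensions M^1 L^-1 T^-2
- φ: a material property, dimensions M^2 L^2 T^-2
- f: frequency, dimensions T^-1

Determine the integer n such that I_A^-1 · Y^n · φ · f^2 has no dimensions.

Balance the M exponent: (1)·n from Y, plus −(0) + (2) + 2·(0) = 2 from the rest, must sum to zero.
n + 2 = 0, so n = -2.

-2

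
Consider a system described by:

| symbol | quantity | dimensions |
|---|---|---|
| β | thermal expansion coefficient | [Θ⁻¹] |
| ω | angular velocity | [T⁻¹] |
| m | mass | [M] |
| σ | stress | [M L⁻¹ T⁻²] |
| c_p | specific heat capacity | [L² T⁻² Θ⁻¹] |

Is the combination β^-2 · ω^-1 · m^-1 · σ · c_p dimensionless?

no

Sum the exponent of each base dimension across the product:
  M: −2·[β]_M − [ω]_M − [m]_M + [σ]_M + [c_p]_M = −2·(0) − (0) − (1) + (1) + (0) = 0
  L: −2·[β]_L − [ω]_L − [m]_L + [σ]_L + [c_p]_L = −2·(0) − (0) − (0) + (-1) + (2) = 1
  T: −2·[β]_T − [ω]_T − [m]_T + [σ]_T + [c_p]_T = −2·(0) − (-1) − (0) + (-2) + (-2) = -3
  Θ: −2·[β]_Θ − [ω]_Θ − [m]_Θ + [σ]_Θ + [c_p]_Θ = −2·(-1) − (0) − (0) + (0) + (-1) = 1
Net dimensions [L T⁻³ Θ] ≠ [1] — not dimensionless.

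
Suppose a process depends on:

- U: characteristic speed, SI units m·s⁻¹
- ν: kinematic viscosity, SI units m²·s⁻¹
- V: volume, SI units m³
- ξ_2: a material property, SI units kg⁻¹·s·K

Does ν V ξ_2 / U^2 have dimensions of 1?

no

Sum the exponent of each base dimension across the product:
  M: −2·[U]_M + [ν]_M + [V]_M + [ξ_2]_M = −2·(0) + (0) + (0) + (-1) = -1
  L: −2·[U]_L + [ν]_L + [V]_L + [ξ_2]_L = −2·(1) + (2) + (3) + (0) = 3
  T: −2·[U]_T + [ν]_T + [V]_T + [ξ_2]_T = −2·(-1) + (-1) + (0) + (1) = 2
  Θ: −2·[U]_Θ + [ν]_Θ + [V]_Θ + [ξ_2]_Θ = −2·(0) + (0) + (0) + (1) = 1
Net dimensions [M⁻¹ L³ T² Θ] ≠ [1] — not dimensionless.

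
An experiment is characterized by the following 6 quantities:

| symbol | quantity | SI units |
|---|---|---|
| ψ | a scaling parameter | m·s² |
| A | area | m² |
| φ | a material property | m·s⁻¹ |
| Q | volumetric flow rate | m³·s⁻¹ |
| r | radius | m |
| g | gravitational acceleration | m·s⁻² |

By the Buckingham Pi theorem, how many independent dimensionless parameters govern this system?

4

There are 6 variables and 2 base dimensions (L, T).
The dimension matrix has rank 2.
Independent dimensionless groups: 6 − 2 = 4.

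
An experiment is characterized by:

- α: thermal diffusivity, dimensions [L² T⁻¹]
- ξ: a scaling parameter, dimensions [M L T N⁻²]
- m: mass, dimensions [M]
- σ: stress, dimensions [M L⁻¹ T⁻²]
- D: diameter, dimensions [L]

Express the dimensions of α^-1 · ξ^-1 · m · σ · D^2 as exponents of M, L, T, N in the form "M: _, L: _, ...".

M: 1, L: -2, T: -2, N: 2

Collect each base-dimension exponent across the product:
  M: −(0) − (1) + (1) + (1) + 2·(0) = 1
  L: −(2) − (1) + (0) + (-1) + 2·(1) = -2
  T: −(-1) − (1) + (0) + (-2) + 2·(0) = -2
  N: −(0) − (-2) + (0) + (0) + 2·(0) = 2
So the dimensions are [M L⁻² T⁻² N²].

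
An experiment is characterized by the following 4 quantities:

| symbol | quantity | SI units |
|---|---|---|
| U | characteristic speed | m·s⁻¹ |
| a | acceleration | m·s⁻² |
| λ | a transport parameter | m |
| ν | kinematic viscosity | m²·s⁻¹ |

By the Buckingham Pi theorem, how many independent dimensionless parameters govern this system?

There are 4 variables and 2 base dimensions (L, T).
The dimension matrix has rank 2.
Independent dimensionless groups: 4 − 2 = 2.

2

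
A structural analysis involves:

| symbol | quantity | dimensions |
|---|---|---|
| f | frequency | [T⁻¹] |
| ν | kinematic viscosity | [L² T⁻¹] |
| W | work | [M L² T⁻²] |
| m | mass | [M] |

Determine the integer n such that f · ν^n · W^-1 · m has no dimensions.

Balance the L exponent: (2)·n from ν, plus (0) − (2) + (0) = -2 from the rest, must sum to zero.
2n − 2 = 0, so n = 1.

1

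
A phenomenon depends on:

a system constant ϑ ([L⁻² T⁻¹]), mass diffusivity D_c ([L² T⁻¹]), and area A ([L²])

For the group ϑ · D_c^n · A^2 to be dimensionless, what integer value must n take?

-1

Balance the L exponent: (2)·n from D_c, plus (-2) + 2·(2) = 2 from the rest, must sum to zero.
2n + 2 = 0, so n = -1.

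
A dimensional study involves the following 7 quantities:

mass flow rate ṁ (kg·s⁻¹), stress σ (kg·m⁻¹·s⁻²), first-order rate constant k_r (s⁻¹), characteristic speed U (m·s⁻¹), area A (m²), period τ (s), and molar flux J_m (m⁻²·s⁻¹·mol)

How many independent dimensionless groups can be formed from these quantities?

There are 7 variables and 4 base dimensions (M, L, T, N).
The dimension matrix has rank 4.
Independent dimensionless groups: 7 − 4 = 3.

3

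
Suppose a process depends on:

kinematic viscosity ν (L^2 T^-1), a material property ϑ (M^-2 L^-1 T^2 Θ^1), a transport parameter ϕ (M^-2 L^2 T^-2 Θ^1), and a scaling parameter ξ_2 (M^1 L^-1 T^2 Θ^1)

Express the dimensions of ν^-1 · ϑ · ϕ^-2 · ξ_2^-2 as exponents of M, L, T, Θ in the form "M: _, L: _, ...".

Collect each base-dimension exponent across the product:
  M: −(0) + (-2) − 2·(-2) − 2·(1) = 0
  L: −(2) + (-1) − 2·(2) − 2·(-1) = -5
  T: −(-1) + (2) − 2·(-2) − 2·(2) = 3
  Θ: −(0) + (1) − 2·(1) − 2·(1) = -3
So the dimensions are [L⁻⁵ T³ Θ⁻³].

M: 0, L: -5, T: 3, Θ: -3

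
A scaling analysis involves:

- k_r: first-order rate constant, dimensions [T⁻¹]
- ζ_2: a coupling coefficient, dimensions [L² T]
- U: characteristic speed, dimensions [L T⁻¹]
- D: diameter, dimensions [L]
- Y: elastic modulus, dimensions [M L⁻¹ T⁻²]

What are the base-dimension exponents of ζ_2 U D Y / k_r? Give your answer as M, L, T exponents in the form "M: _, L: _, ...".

M: 1, L: 3, T: -1

Collect each base-dimension exponent across the product:
  M: −(0) + (0) + (0) + (0) + (1) = 1
  L: −(0) + (2) + (1) + (1) + (-1) = 3
  T: −(-1) + (1) + (-1) + (0) + (-2) = -1
So the dimensions are [M L³ T⁻¹].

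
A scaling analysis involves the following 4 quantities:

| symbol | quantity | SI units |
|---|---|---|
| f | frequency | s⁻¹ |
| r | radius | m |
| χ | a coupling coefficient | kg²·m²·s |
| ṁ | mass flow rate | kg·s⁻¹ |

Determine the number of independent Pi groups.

1

There are 4 variables and 3 base dimensions (M, L, T).
The dimension matrix has rank 3.
Independent dimensionless groups: 4 − 3 = 1.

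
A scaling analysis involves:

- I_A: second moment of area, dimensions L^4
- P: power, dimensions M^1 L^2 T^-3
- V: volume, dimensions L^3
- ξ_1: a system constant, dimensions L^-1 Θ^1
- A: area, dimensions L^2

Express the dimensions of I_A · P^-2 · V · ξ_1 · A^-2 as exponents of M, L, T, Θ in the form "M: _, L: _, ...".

M: -2, L: -2, T: 6, Θ: 1

Collect each base-dimension exponent across the product:
  M: (0) − 2·(1) + (0) + (0) − 2·(0) = -2
  L: (4) − 2·(2) + (3) + (-1) − 2·(2) = -2
  T: (0) − 2·(-3) + (0) + (0) − 2·(0) = 6
  Θ: (0) − 2·(0) + (0) + (1) − 2·(0) = 1
So the dimensions are [M⁻² L⁻² T⁶ Θ].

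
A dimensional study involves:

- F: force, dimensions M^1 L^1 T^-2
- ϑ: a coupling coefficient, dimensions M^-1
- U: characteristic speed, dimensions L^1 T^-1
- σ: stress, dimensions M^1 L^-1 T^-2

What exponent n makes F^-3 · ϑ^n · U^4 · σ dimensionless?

Balance the M exponent: (-1)·n from ϑ, plus −3·(1) + 4·(0) + (1) = -2 from the rest, must sum to zero.
−n − 2 = 0, so n = -2.

-2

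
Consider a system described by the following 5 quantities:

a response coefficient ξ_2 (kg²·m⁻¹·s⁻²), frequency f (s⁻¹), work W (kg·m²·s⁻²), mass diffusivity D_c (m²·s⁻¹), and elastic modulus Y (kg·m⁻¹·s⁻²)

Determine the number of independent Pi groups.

There are 5 variables and 3 base dimensions (M, L, T).
The dimension matrix has rank 3.
Independent dimensionless groups: 5 − 3 = 2.

2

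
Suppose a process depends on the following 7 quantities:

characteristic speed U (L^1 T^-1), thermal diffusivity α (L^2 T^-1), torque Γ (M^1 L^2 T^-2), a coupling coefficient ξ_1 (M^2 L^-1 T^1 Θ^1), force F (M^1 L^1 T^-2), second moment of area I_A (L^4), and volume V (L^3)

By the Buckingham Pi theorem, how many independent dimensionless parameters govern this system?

There are 7 variables and 4 base dimensions (M, L, T, Θ).
The dimension matrix has rank 4.
Independent dimensionless groups: 7 − 4 = 3.

3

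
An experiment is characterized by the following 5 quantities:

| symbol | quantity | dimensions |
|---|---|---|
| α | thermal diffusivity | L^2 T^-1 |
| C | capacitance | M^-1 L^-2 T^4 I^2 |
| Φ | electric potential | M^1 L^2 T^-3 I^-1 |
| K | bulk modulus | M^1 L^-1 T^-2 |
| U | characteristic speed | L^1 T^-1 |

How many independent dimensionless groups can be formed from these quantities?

There are 5 variables and 4 base dimensions (M, L, T, I).
The dimension matrix has rank 4.
Independent dimensionless groups: 5 − 4 = 1.

1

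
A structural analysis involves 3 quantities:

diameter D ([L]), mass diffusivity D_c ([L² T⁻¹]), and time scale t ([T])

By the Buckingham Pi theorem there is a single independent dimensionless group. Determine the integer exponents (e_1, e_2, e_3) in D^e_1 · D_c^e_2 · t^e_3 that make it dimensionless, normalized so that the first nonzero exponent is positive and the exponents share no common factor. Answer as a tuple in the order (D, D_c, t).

(2, -1, -1)

L: e_1·(1) + e_2·(2) + e_3·(0) = 0
T: e_1·(0) + e_2·(-1) + e_3·(1) = 0
Solving this homogeneous linear system for the smallest-integer solution (first nonzero entry positive) gives (2, -1, -1).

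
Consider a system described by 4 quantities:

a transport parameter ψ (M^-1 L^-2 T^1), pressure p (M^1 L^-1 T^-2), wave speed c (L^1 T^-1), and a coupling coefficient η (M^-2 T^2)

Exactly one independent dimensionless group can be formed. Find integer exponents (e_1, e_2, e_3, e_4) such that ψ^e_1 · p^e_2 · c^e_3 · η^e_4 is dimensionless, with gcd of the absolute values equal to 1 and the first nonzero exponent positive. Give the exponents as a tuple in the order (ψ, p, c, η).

M: e_1·(-1) + e_2·(1) + e_3·(0) + e_4·(-2) = 0
L: e_1·(-2) + e_2·(-1) + e_3·(1) + e_4·(0) = 0
T: e_1·(1) + e_2·(-2) + e_3·(-1) + e_4·(2) = 0
Solving this homogeneous linear system for the smallest-integer solution (first nonzero entry positive) gives (1, -1, 1, -1).

(1, -1, 1, -1)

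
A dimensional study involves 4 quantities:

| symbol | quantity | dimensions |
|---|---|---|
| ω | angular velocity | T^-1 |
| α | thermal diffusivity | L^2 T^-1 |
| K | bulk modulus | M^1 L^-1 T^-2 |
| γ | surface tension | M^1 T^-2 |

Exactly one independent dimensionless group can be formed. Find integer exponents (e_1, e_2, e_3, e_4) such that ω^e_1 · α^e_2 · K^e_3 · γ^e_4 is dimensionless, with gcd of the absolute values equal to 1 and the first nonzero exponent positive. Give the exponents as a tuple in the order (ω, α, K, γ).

M: e_1·(0) + e_2·(0) + e_3·(1) + e_4·(1) = 0
L: e_1·(0) + e_2·(2) + e_3·(-1) + e_4·(0) = 0
T: e_1·(-1) + e_2·(-1) + e_3·(-2) + e_4·(-2) = 0
Solving this homogeneous linear system for the smallest-integer solution (first nonzero entry positive) gives (1, -1, -2, 2).

(1, -1, -2, 2)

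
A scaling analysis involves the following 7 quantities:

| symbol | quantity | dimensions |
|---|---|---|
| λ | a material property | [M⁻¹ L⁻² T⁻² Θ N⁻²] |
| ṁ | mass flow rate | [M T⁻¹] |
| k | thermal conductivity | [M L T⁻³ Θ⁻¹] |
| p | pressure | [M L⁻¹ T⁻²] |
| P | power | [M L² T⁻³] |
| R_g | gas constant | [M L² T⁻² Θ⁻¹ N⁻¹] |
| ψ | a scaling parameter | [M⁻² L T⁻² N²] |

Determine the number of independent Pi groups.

2

There are 7 variables and 5 base dimensions (M, L, T, Θ, N).
The dimension matrix has rank 5.
Independent dimensionless groups: 7 − 5 = 2.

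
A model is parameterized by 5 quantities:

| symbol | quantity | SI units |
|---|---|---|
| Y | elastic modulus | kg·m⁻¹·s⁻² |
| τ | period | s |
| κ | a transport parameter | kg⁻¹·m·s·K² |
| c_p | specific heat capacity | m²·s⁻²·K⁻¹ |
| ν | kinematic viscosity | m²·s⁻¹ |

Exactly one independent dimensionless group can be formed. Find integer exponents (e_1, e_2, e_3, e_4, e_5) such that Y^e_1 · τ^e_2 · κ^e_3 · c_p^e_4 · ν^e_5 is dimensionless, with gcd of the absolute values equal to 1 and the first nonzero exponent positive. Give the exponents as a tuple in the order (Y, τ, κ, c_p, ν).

M: e_1·(1) + e_2·(0) + e_3·(-1) + e_4·(0) + e_5·(0) = 0
L: e_1·(-1) + e_2·(0) + e_3·(1) + e_4·(2) + e_5·(2) = 0
T: e_1·(-2) + e_2·(1) + e_3·(1) + e_4·(-2) + e_5·(-1) = 0
Θ: e_1·(0) + e_2·(0) + e_3·(2) + e_4·(-1) + e_5·(0) = 0
Solving this homogeneous linear system for the smallest-integer solution (first nonzero entry positive) gives (1, 3, 1, 2, -2).

(1, 3, 1, 2, -2)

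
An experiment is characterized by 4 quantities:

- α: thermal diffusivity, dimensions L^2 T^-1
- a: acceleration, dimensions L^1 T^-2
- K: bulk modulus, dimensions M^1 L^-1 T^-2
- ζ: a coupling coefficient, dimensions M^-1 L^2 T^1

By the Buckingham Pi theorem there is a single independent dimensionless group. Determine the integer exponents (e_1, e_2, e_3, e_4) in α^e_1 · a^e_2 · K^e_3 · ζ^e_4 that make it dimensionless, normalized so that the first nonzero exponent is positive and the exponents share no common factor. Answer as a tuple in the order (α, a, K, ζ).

(1, 1, -3, -3)

M: e_1·(0) + e_2·(0) + e_3·(1) + e_4·(-1) = 0
L: e_1·(2) + e_2·(1) + e_3·(-1) + e_4·(2) = 0
T: e_1·(-1) + e_2·(-2) + e_3·(-2) + e_4·(1) = 0
Solving this homogeneous linear system for the smallest-integer solution (first nonzero entry positive) gives (1, 1, -3, -3).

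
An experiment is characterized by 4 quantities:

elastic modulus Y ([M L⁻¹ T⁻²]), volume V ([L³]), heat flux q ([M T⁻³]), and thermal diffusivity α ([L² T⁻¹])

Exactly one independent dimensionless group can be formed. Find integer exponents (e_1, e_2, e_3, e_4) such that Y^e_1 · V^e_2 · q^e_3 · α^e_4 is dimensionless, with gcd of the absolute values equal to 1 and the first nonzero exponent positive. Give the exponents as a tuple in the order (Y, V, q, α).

M: e_1·(1) + e_2·(0) + e_3·(1) + e_4·(0) = 0
L: e_1·(-1) + e_2·(3) + e_3·(0) + e_4·(2) = 0
T: e_1·(-2) + e_2·(0) + e_3·(-3) + e_4·(-1) = 0
Solving this homogeneous linear system for the smallest-integer solution (first nonzero entry positive) gives (3, -1, -3, 3).

(3, -1, -3, 3)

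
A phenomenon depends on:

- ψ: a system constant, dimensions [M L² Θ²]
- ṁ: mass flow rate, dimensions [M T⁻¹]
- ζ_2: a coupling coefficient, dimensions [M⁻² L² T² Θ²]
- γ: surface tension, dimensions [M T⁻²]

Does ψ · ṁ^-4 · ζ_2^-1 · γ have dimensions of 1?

yes

Sum the exponent of each base dimension across the product:
  M: [ψ]_M − 4·[ṁ]_M − [ζ_2]_M + [γ]_M = (1) − 4·(1) − (-2) + (1) = 0
  L: [ψ]_L − 4·[ṁ]_L − [ζ_2]_L + [γ]_L = (2) − 4·(0) − (2) + (0) = 0
  T: [ψ]_T − 4·[ṁ]_T − [ζ_2]_T + [γ]_T = (0) − 4·(-1) − (2) + (-2) = 0
  Θ: [ψ]_Θ − 4·[ṁ]_Θ − [ζ_2]_Θ + [γ]_Θ = (2) − 4·(0) − (2) + (0) = 0
All base exponents vanish — dimensionless.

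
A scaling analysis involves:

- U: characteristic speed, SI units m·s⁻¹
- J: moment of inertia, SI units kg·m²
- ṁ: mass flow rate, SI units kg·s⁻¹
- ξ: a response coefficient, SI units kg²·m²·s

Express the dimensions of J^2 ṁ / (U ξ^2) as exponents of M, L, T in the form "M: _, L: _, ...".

M: -1, L: -1, T: -2

Collect each base-dimension exponent across the product:
  M: −(0) + 2·(1) + (1) − 2·(2) = -1
  L: −(1) + 2·(2) + (0) − 2·(2) = -1
  T: −(-1) + 2·(0) + (-1) − 2·(1) = -2
So the dimensions are [M⁻¹ L⁻¹ T⁻²].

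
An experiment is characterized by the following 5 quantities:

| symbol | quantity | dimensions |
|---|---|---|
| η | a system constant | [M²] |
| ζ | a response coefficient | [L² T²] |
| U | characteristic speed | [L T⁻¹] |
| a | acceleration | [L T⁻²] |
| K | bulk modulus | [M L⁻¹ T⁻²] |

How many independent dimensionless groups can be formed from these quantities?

2

There are 5 variables and 3 base dimensions (M, L, T).
The dimension matrix has rank 3.
Independent dimensionless groups: 5 − 3 = 2.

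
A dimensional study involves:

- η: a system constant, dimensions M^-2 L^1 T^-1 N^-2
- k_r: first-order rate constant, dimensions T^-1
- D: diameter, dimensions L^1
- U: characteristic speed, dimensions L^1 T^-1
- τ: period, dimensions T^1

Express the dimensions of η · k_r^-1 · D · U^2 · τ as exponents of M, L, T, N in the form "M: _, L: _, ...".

Collect each base-dimension exponent across the product:
  M: (-2) − (0) + (0) + 2·(0) + (0) = -2
  L: (1) − (0) + (1) + 2·(1) + (0) = 4
  T: (-1) − (-1) + (0) + 2·(-1) + (1) = -1
  N: (-2) − (0) + (0) + 2·(0) + (0) = -2
So the dimensions are [M⁻² L⁴ T⁻¹ N⁻²].

M: -2, L: 4, T: -1, N: -2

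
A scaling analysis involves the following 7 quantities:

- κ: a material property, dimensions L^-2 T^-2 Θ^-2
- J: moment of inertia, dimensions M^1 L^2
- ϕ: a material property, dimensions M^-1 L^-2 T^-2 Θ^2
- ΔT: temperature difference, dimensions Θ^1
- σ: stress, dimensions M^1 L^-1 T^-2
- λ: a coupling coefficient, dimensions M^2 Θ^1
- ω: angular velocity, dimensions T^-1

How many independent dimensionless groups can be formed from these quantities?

There are 7 variables and 4 base dimensions (M, L, T, Θ).
The dimension matrix has rank 4.
Independent dimensionless groups: 7 − 4 = 3.

3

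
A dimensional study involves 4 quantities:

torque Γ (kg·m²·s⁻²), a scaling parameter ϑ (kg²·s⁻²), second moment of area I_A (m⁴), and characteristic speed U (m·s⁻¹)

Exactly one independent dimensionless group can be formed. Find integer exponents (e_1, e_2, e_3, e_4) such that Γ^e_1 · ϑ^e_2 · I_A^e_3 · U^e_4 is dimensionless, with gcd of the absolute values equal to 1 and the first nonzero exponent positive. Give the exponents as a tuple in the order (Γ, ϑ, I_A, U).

M: e_1·(1) + e_2·(2) + e_3·(0) + e_4·(0) = 0
L: e_1·(2) + e_2·(0) + e_3·(4) + e_4·(1) = 0
T: e_1·(-2) + e_2·(-2) + e_3·(0) + e_4·(-1) = 0
Solving this homogeneous linear system for the smallest-integer solution (first nonzero entry positive) gives (4, -2, -1, -4).

(4, -2, -1, -4)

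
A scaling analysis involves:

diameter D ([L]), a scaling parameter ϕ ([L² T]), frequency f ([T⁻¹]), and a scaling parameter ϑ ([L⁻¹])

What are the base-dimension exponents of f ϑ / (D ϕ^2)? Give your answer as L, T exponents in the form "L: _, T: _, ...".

Collect each base-dimension exponent across the product:
  L: −(1) − 2·(2) + (0) + (-1) = -6
  T: −(0) − 2·(1) + (-1) + (0) = -3
So the dimensions are [L⁻⁶ T⁻³].

L: -6, T: -3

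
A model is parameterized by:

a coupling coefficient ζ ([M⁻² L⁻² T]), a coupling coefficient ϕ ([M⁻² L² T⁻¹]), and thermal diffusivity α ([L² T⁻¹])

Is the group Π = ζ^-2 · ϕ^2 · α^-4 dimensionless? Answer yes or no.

Sum the exponent of each base dimension across the product:
  M: −2·[ζ]_M + 2·[ϕ]_M − 4·[α]_M = −2·(-2) + 2·(-2) − 4·(0) = 0
  L: −2·[ζ]_L + 2·[ϕ]_L − 4·[α]_L = −2·(-2) + 2·(2) − 4·(2) = 0
  T: −2·[ζ]_T + 2·[ϕ]_T − 4·[α]_T = −2·(1) + 2·(-1) − 4·(-1) = 0
All base exponents vanish — dimensionless.

yes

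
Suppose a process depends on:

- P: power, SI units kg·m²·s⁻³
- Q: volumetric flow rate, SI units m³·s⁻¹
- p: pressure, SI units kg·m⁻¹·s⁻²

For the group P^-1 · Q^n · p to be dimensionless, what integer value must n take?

Balance the L exponent: (3)·n from Q, plus −(2) + (-1) = -3 from the rest, must sum to zero.
3n − 3 = 0, so n = 1.

1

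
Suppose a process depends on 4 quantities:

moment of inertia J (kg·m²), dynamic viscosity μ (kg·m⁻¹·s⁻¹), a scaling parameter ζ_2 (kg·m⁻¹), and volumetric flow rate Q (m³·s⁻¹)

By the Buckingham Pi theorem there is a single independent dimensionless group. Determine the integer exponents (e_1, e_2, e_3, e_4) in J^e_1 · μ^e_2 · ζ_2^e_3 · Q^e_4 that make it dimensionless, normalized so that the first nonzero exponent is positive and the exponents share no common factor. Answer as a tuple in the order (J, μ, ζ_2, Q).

M: e_1·(1) + e_2·(1) + e_3·(1) + e_4·(0) = 0
L: e_1·(2) + e_2·(-1) + e_3·(-1) + e_4·(3) = 0
T: e_1·(0) + e_2·(-1) + e_3·(0) + e_4·(-1) = 0
Solving this homogeneous linear system for the smallest-integer solution (first nonzero entry positive) gives (1, 1, -2, -1).

(1, 1, -2, -1)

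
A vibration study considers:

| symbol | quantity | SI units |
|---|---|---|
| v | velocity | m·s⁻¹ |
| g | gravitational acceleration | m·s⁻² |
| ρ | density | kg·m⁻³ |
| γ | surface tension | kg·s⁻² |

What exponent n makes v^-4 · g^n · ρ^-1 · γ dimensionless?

1

Balance the L exponent: (1)·n from g, plus −4·(1) − (-3) + (0) = -1 from the rest, must sum to zero.
n − 1 = 0, so n = 1.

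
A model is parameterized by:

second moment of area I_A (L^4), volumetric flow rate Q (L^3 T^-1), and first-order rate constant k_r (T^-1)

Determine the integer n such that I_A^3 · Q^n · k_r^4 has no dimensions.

-4

Balance the L exponent: (3)·n from Q, plus 3·(4) + 4·(0) = 12 from the rest, must sum to zero.
3n + 12 = 0, so n = -4.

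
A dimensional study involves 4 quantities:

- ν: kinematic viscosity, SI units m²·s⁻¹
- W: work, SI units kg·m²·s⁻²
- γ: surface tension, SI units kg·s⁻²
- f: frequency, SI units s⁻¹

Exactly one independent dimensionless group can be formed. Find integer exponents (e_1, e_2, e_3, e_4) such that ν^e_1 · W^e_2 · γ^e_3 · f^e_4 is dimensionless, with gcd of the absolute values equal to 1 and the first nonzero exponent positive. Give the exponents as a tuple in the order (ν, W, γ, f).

M: e_1·(0) + e_2·(1) + e_3·(1) + e_4·(0) = 0
L: e_1·(2) + e_2·(2) + e_3·(0) + e_4·(0) = 0
T: e_1·(-1) + e_2·(-2) + e_3·(-2) + e_4·(-1) = 0
Solving this homogeneous linear system for the smallest-integer solution (first nonzero entry positive) gives (1, -1, 1, -1).

(1, -1, 1, -1)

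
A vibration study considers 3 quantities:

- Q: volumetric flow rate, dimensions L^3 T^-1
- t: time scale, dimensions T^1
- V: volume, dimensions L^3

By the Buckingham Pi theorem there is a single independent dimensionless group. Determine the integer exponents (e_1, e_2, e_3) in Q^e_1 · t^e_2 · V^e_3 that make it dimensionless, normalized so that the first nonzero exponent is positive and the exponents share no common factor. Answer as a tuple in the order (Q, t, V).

L: e_1·(3) + e_2·(0) + e_3·(3) = 0
T: e_1·(-1) + e_2·(1) + e_3·(0) = 0
Solving this homogeneous linear system for the smallest-integer solution (first nonzero entry positive) gives (1, 1, -1).

(1, 1, -1)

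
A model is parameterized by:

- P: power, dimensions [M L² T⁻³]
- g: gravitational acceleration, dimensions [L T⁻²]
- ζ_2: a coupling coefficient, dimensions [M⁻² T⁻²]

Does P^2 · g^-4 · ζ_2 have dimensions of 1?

Sum the exponent of each base dimension across the product:
  M: 2·[P]_M − 4·[g]_M + [ζ_2]_M = 2·(1) − 4·(0) + (-2) = 0
  L: 2·[P]_L − 4·[g]_L + [ζ_2]_L = 2·(2) − 4·(1) + (0) = 0
  T: 2·[P]_T − 4·[g]_T + [ζ_2]_T = 2·(-3) − 4·(-2) + (-2) = 0
All base exponents vanish — dimensionless.

yes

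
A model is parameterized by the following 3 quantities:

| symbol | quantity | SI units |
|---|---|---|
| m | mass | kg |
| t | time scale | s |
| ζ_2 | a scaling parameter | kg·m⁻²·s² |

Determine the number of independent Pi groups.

0

There are 3 variables and 3 base dimensions (M, L, T).
The dimension matrix has rank 3.
Independent dimensionless groups: 3 − 3 = 0.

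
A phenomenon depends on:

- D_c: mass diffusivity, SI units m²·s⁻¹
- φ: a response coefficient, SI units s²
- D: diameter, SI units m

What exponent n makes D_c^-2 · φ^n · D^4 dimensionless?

-1

Balance the T exponent: (2)·n from φ, plus −2·(-1) + 4·(0) = 2 from the rest, must sum to zero.
2n + 2 = 0, so n = -1.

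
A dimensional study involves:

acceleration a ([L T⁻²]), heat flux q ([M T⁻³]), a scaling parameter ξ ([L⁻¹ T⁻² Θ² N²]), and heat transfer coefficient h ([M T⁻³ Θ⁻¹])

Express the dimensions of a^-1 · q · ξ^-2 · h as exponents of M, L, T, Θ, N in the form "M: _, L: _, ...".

Collect each base-dimension exponent across the product:
  M: −(0) + (1) − 2·(0) + (1) = 2
  L: −(1) + (0) − 2·(-1) + (0) = 1
  T: −(-2) + (-3) − 2·(-2) + (-3) = 0
  Θ: −(0) + (0) − 2·(2) + (-1) = -5
  N: −(0) + (0) − 2·(2) + (0) = -4
So the dimensions are [M² L Θ⁻⁵ N⁻⁴].

M: 2, L: 1, T: 0, Θ: -5, N: -4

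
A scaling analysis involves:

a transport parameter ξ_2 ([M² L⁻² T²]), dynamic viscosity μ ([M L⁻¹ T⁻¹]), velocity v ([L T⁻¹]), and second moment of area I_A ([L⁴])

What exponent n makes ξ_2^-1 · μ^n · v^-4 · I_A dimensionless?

2

Balance the M exponent: (1)·n from μ, plus −(2) − 4·(0) + (0) = -2 from the rest, must sum to zero.
n − 2 = 0, so n = 2.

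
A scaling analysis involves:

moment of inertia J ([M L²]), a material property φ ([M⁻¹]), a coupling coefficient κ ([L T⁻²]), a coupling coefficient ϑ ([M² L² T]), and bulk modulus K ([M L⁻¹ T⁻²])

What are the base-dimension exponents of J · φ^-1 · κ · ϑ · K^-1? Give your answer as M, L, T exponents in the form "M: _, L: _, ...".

Collect each base-dimension exponent across the product:
  M: (1) − (-1) + (0) + (2) − (1) = 3
  L: (2) − (0) + (1) + (2) − (-1) = 6
  T: (0) − (0) + (-2) + (1) − (-2) = 1
So the dimensions are [M³ L⁶ T].

M: 3, L: 6, T: 1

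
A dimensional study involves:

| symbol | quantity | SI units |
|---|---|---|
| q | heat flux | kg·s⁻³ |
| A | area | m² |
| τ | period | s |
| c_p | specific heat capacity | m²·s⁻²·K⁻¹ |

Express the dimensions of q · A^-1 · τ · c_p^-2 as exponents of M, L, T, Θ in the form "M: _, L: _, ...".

Collect each base-dimension exponent across the product:
  M: (1) − (0) + (0) − 2·(0) = 1
  L: (0) − (2) + (0) − 2·(2) = -6
  T: (-3) − (0) + (1) − 2·(-2) = 2
  Θ: (0) − (0) + (0) − 2·(-1) = 2
So the dimensions are [M L⁻⁶ T² Θ²].

M: 1, L: -6, T: 2, Θ: 2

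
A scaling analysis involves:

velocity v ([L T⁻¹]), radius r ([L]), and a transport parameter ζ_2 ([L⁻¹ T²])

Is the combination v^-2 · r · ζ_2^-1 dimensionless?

Sum the exponent of each base dimension across the product:
  L: −2·[v]_L + [r]_L − [ζ_2]_L = −2·(1) + (1) − (-1) = 0
  T: −2·[v]_T + [r]_T − [ζ_2]_T = −2·(-1) + (0) − (2) = 0
All base exponents vanish — dimensionless.

yes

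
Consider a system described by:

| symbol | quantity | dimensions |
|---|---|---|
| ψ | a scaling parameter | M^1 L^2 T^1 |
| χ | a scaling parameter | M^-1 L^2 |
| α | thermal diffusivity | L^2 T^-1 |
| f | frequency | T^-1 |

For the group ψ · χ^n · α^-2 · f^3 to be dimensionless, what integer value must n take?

Balance the M exponent: (-1)·n from χ, plus (1) − 2·(0) + 3·(0) = 1 from the rest, must sum to zero.
−n + 1 = 0, so n = 1.

1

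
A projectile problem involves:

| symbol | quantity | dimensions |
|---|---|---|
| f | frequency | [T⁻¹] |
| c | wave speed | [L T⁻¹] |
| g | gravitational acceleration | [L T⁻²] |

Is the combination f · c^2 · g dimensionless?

Sum the exponent of each base dimension across the product:
  L: [f]_L + 2·[c]_L + [g]_L = (0) + 2·(1) + (1) = 3
  T: [f]_T + 2·[c]_T + [g]_T = (-1) + 2·(-1) + (-2) = -5
Net dimensions [L³ T⁻⁵] ≠ [1] — not dimensionless.

no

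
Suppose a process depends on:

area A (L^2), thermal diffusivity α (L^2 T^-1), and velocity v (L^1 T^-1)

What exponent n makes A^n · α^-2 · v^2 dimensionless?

1

Balance the L exponent: (2)·n from A, plus −2·(2) + 2·(1) = -2 from the rest, must sum to zero.
2n − 2 = 0, so n = 1.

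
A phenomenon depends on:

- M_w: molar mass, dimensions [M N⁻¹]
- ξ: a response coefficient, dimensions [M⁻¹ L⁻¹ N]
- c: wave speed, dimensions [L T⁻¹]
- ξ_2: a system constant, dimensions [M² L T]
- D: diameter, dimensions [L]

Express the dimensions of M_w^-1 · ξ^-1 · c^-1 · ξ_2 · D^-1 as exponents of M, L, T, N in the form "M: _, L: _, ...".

Collect each base-dimension exponent across the product:
  M: −(1) − (-1) − (0) + (2) − (0) = 2
  L: −(0) − (-1) − (1) + (1) − (1) = 0
  T: −(0) − (0) − (-1) + (1) − (0) = 2
  N: −(-1) − (1) − (0) + (0) − (0) = 0
So the dimensions are [M² T²].

M: 2, L: 0, T: 2, N: 0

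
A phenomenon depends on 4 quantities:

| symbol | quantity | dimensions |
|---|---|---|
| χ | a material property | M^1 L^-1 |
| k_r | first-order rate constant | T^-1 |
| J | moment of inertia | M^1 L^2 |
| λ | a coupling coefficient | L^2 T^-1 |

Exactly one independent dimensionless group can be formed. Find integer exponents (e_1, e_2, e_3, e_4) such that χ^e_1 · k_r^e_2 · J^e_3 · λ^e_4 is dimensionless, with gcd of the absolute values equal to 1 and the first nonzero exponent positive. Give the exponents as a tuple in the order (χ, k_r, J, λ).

M: e_1·(1) + e_2·(0) + e_3·(1) + e_4·(0) = 0
L: e_1·(-1) + e_2·(0) + e_3·(2) + e_4·(2) = 0
T: e_1·(0) + e_2·(-1) + e_3·(0) + e_4·(-1) = 0
Solving this homogeneous linear system for the smallest-integer solution (first nonzero entry positive) gives (2, -3, -2, 3).

(2, -3, -2, 3)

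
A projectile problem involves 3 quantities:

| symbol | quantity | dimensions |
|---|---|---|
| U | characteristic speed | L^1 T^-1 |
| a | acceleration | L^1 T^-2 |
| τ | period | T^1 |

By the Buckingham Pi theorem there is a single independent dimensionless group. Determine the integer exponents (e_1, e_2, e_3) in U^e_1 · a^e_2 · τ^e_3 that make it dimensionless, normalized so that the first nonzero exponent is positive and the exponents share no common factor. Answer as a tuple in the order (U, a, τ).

(1, -1, -1)

L: e_1·(1) + e_2·(1) + e_3·(0) = 0
T: e_1·(-1) + e_2·(-2) + e_3·(1) = 0
Solving this homogeneous linear system for the smallest-integer solution (first nonzero entry positive) gives (1, -1, -1).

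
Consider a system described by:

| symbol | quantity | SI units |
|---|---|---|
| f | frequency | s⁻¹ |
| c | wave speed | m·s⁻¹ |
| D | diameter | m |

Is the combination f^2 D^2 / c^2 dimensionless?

yes

Sum the exponent of each base dimension across the product:
  M: 2·[f]_M − 2·[c]_M + 2·[D]_M = 2·(0) − 2·(0) + 2·(0) = 0
  L: 2·[f]_L − 2·[c]_L + 2·[D]_L = 2·(0) − 2·(1) + 2·(1) = 0
  T: 2·[f]_T − 2·[c]_T + 2·[D]_T = 2·(-1) − 2·(-1) + 2·(0) = 0
All base exponents vanish — dimensionless.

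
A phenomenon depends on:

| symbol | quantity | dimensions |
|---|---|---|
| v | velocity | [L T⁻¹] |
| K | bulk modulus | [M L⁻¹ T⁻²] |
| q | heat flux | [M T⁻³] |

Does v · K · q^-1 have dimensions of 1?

yes

Sum the exponent of each base dimension across the product:
  M: [v]_M + [K]_M − [q]_M = (0) + (1) − (1) = 0
  L: [v]_L + [K]_L − [q]_L = (1) + (-1) − (0) = 0
  T: [v]_T + [K]_T − [q]_T = (-1) + (-2) − (-3) = 0
All base exponents vanish — dimensionless.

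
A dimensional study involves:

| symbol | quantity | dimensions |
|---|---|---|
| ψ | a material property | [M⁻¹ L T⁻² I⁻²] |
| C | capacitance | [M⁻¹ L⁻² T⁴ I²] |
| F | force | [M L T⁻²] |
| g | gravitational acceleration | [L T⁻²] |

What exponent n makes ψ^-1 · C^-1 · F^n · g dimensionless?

-2

Balance the M exponent: (1)·n from F, plus −(-1) − (-1) + (0) = 2 from the rest, must sum to zero.
n + 2 = 0, so n = -2.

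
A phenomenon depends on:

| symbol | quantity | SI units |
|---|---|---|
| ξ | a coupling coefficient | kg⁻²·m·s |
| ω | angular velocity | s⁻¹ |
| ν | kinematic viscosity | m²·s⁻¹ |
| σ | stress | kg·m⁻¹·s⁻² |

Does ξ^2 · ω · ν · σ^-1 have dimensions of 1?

Sum the exponent of each base dimension across the product:
  M: 2·[ξ]_M + [ω]_M + [ν]_M − [σ]_M = 2·(-2) + (0) + (0) − (1) = -5
  L: 2·[ξ]_L + [ω]_L + [ν]_L − [σ]_L = 2·(1) + (0) + (2) − (-1) = 5
  T: 2·[ξ]_T + [ω]_T + [ν]_T − [σ]_T = 2·(1) + (-1) + (-1) − (-2) = 2
Net dimensions [M⁻⁵ L⁵ T²] ≠ [1] — not dimensionless.

no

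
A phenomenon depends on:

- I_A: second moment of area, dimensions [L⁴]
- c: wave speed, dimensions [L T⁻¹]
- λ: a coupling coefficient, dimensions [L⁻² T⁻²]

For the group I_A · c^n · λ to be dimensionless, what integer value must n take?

Balance the L exponent: (1)·n from c, plus (4) + (-2) = 2 from the rest, must sum to zero.
n + 2 = 0, so n = -2.

-2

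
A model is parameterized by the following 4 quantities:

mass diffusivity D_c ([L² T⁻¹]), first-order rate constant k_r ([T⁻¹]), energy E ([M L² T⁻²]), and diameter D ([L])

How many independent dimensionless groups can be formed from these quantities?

There are 4 variables and 3 base dimensions (M, L, T).
The dimension matrix has rank 3.
Independent dimensionless groups: 4 − 3 = 1.

1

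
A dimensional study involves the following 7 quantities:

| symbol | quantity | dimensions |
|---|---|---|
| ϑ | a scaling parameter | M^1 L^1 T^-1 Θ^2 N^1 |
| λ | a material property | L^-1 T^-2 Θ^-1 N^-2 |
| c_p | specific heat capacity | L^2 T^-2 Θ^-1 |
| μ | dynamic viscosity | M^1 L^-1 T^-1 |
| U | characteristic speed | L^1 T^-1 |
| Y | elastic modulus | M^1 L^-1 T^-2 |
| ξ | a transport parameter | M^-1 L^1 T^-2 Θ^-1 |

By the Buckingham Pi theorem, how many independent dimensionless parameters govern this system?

2

There are 7 variables and 5 base dimensions (M, L, T, Θ, N).
The dimension matrix has rank 5.
Independent dimensionless groups: 7 − 5 = 2.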